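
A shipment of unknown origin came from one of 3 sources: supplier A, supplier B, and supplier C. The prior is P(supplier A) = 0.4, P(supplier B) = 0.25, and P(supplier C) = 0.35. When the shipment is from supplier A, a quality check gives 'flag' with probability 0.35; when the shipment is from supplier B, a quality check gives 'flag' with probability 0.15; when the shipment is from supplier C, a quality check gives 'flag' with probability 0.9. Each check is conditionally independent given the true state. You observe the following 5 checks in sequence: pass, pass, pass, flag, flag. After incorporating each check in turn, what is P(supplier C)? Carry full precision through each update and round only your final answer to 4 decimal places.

After 'pass': normaliser = 0.65·0.4000 + 0.85·0.2500 + 0.1·0.3500; P(supplier A) ≈ 0.5123, P(supplier B) ≈ 0.4187, P(supplier C) ≈ 0.0690
After 'pass': normaliser = 0.65·0.5123 + 0.85·0.4187 + 0.1·0.0690; P(supplier A) ≈ 0.4786, P(supplier B) ≈ 0.5115, P(supplier C) ≈ 0.0099
After 'pass': normaliser = 0.65·0.4786 + 0.85·0.5115 + 0.1·0.0099; P(supplier A) ≈ 0.4165, P(supplier B) ≈ 0.5822, P(supplier C) ≈ 0.0013
After 'flag': normaliser = 0.35·0.4165 + 0.15·0.5822 + 0.9·0.0013; P(supplier A) ≈ 0.6222, P(supplier B) ≈ 0.3727, P(supplier C) ≈ 0.0051
After 'flag': normaliser = 0.35·0.6222 + 0.15·0.3727 + 0.9·0.0051; P(supplier A) ≈ 0.7826, P(supplier B) ≈ 0.2009, P(supplier C) ≈ 0.0165

0.0165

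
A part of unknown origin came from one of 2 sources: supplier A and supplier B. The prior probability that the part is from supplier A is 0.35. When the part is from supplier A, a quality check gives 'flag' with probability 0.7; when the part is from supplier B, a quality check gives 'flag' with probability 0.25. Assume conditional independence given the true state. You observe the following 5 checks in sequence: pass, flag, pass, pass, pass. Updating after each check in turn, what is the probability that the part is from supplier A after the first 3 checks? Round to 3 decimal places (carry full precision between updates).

0.194

After 'pass': P(supplier A) = 0.3·0.3500 / (0.3·0.3500 + 0.75·0.6500) ≈ 0.1772
After 'flag': P(supplier A) = 0.7·0.1772 / (0.7·0.1772 + 0.25·0.8228) ≈ 0.3762
After 'pass': P(supplier A) = 0.3·0.3762 / (0.3·0.3762 + 0.75·0.6238) ≈ 0.1943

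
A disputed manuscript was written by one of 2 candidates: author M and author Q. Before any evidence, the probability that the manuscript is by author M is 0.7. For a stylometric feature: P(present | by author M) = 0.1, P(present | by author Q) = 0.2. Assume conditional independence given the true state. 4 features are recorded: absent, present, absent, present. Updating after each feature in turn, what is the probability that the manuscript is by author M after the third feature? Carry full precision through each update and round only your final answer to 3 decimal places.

After 'absent': P(author M) = 0.9·0.7000 / (0.9·0.7000 + 0.8·0.3000) ≈ 0.7241
After 'present': P(author M) = 0.1·0.7241 / (0.1·0.7241 + 0.2·0.2759) ≈ 0.5676
After 'absent': P(author M) = 0.9·0.5676 / (0.9·0.5676 + 0.8·0.4324) ≈ 0.5962

0.596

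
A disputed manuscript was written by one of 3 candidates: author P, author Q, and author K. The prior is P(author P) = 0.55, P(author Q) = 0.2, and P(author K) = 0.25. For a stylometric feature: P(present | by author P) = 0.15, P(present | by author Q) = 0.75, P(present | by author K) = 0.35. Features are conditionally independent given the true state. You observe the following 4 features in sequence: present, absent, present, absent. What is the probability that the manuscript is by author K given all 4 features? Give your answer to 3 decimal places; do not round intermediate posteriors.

After 'present': normaliser = 0.15·0.5500 + 0.75·0.2000 + 0.35·0.2500; P(author P) ≈ 0.2578, P(author Q) ≈ 0.4688, P(author K) ≈ 0.2734
After 'absent': normaliser = 0.85·0.2578 + 0.25·0.4688 + 0.65·0.2734; P(author P) ≈ 0.4263, P(author Q) ≈ 0.2280, P(author K) ≈ 0.3457
After 'present': normaliser = 0.15·0.4263 + 0.75·0.2280 + 0.35·0.3457; P(author P) ≈ 0.1797, P(author Q) ≈ 0.4804, P(author K) ≈ 0.3400
After 'absent': normaliser = 0.85·0.1797 + 0.25·0.4804 + 0.65·0.3400; P(author P) ≈ 0.3093, P(author Q) ≈ 0.2432, P(author K) ≈ 0.4475

0.448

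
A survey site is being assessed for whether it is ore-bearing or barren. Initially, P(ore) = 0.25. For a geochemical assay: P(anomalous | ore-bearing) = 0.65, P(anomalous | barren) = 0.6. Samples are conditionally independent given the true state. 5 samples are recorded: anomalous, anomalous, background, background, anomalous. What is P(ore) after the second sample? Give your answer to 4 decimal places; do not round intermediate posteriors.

0.2812

After 'anomalous': P(ore) = 0.65·0.2500 / (0.65·0.2500 + 0.6·0.7500) ≈ 0.2653
After 'anomalous': P(ore) = 0.65·0.2653 / (0.65·0.2653 + 0.6·0.7347) ≈ 0.2812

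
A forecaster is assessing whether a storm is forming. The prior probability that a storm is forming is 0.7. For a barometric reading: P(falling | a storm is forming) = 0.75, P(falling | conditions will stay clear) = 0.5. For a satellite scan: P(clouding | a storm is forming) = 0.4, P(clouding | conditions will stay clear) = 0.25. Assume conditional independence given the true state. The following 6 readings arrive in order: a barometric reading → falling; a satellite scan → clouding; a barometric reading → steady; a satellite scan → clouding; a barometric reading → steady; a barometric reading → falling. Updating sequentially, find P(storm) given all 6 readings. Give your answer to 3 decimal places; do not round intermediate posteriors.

Apply Bayes' rule sequentially, carrying P(storm) forward.
After a barometric reading='falling': P(storm) = 0.75·0.7000 / (0.75·0.7000 + 0.5·0.3000) ≈ 0.7778
After a satellite scan='clouding': P(storm) = 0.4·0.7778 / (0.4·0.7778 + 0.25·0.2222) ≈ 0.8485
After a barometric reading='steady': P(storm) = 0.25·0.8485 / (0.25·0.8485 + 0.5·0.1515) ≈ 0.7368
After a satellite scan='clouding': P(storm) = 0.4·0.7368 / (0.4·0.7368 + 0.25·0.2632) ≈ 0.8175
After a barometric reading='steady': P(storm) = 0.25·0.8175 / (0.25·0.8175 + 0.5·0.1825) ≈ 0.6914
After a barometric reading='falling': P(storm) = 0.75·0.6914 / (0.75·0.6914 + 0.5·0.3086) ≈ 0.7706

0.771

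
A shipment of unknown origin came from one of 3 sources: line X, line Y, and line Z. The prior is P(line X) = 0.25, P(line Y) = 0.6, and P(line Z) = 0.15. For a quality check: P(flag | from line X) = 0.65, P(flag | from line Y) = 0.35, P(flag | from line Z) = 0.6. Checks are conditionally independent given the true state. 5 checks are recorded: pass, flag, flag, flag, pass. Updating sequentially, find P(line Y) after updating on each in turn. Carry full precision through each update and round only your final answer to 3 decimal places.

After 'pass': normaliser = 0.35·0.2500 + 0.65·0.6000 + 0.4·0.1500; P(line X) ≈ 0.1628, P(line Y) ≈ 0.7256, P(line Z) ≈ 0.1116
After 'flag': normaliser = 0.65·0.1628 + 0.35·0.7256 + 0.6·0.1116; P(line X) ≈ 0.2480, P(line Y) ≈ 0.5951, P(line Z) ≈ 0.1569
After 'flag': normaliser = 0.65·0.2480 + 0.35·0.5951 + 0.6·0.1569; P(line X) ≈ 0.3476, P(line Y) ≈ 0.4493, P(line Z) ≈ 0.2031
After 'flag': normaliser = 0.65·0.3476 + 0.35·0.4493 + 0.6·0.2031; P(line X) ≈ 0.4474, P(line Y) ≈ 0.3113, P(line Z) ≈ 0.2413
After 'pass': normaliser = 0.35·0.4474 + 0.65·0.3113 + 0.4·0.2413; P(line X) ≈ 0.3438, P(line Y) ≈ 0.4443, P(line Z) ≈ 0.2119

0.444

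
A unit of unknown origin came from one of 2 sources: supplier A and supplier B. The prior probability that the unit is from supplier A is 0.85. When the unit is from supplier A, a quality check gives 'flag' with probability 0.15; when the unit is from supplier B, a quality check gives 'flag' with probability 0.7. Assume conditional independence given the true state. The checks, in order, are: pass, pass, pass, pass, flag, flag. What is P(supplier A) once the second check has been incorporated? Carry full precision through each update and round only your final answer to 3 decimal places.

After 'pass': P(supplier A) = 0.85·0.8500 / (0.85·0.8500 + 0.3·0.1500) ≈ 0.9414
After 'pass': P(supplier A) = 0.85·0.9414 / (0.85·0.9414 + 0.3·0.0586) ≈ 0.9785

0.978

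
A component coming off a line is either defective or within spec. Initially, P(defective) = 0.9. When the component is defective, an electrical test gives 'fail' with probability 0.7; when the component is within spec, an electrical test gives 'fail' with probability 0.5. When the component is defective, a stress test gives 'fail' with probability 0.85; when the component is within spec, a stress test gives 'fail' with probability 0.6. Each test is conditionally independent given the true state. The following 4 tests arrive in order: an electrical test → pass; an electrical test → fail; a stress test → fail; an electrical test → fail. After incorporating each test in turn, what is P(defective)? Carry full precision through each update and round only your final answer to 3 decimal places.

After an electrical test='pass': P(defective) = 0.3·0.9000 / (0.3·0.9000 + 0.5·0.1000) ≈ 0.8438
After an electrical test='fail': P(defective) = 0.7·0.8438 / (0.7·0.8438 + 0.5·0.1562) ≈ 0.8832
After a stress test='fail': P(defective) = 0.85·0.8832 / (0.85·0.8832 + 0.6·0.1168) ≈ 0.9146
After an electrical test='fail': P(defective) = 0.7·0.9146 / (0.7·0.9146 + 0.5·0.0854) ≈ 0.9375

0.937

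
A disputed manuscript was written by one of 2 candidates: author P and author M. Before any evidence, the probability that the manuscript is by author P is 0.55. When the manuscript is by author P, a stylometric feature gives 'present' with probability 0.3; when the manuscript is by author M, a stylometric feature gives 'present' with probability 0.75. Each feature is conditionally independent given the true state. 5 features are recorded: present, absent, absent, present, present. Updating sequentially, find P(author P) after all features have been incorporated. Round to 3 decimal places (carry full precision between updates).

0.380

After 'present': P(author P) = 0.3·0.5500 / (0.3·0.5500 + 0.75·0.4500) ≈ 0.3284
After 'absent': P(author P) = 0.7·0.3284 / (0.7·0.3284 + 0.25·0.6716) ≈ 0.5779
After 'absent': P(author P) = 0.7·0.5779 / (0.7·0.5779 + 0.25·0.4221) ≈ 0.7931
After 'present': P(author P) = 0.3·0.7931 / (0.3·0.7931 + 0.75·0.2069) ≈ 0.6052
After 'present': P(author P) = 0.3·0.6052 / (0.3·0.6052 + 0.75·0.3948) ≈ 0.3801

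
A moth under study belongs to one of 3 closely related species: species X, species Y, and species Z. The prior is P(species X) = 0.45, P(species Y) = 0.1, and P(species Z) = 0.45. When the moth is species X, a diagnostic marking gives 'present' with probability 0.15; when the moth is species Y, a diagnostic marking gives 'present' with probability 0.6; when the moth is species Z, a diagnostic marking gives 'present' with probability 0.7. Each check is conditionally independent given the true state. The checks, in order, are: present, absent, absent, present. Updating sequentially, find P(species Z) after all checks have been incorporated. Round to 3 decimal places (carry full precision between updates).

After 'present': normaliser = 0.15·0.4500 + 0.6·0.1000 + 0.7·0.4500; P(species X) ≈ 0.1525, P(species Y) ≈ 0.1356, P(species Z) ≈ 0.7119
After 'absent': normaliser = 0.85·0.1525 + 0.4·0.1356 + 0.3·0.7119; P(species X) ≈ 0.3262, P(species Y) ≈ 0.1365, P(species Z) ≈ 0.5373
After 'absent': normaliser = 0.85·0.3262 + 0.4·0.1365 + 0.3·0.5373; P(species X) ≈ 0.5624, P(species Y) ≈ 0.1107, P(species Z) ≈ 0.3269
After 'present': normaliser = 0.15·0.5624 + 0.6·0.1107 + 0.7·0.3269; P(species X) ≈ 0.2222, P(species Y) ≈ 0.1750, P(species Z) ≈ 0.6028

0.603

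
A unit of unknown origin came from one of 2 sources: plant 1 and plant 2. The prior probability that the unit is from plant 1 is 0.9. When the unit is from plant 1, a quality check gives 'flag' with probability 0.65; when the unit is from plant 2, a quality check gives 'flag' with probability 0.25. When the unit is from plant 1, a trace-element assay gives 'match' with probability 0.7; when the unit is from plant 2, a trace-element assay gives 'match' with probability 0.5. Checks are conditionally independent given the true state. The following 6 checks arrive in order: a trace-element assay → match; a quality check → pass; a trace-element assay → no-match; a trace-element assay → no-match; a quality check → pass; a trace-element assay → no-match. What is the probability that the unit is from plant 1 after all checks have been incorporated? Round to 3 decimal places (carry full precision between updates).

0.372

After a trace-element assay='match': P(plant 1) = 0.7·0.9000 / (0.7·0.9000 + 0.5·0.1000) ≈ 0.9265
After a quality check='pass': P(plant 1) = 0.35·0.9265 / (0.35·0.9265 + 0.75·0.0735) ≈ 0.8547
After a trace-element assay='no-match': P(plant 1) = 0.3·0.8547 / (0.3·0.8547 + 0.5·0.1453) ≈ 0.7792
After a trace-element assay='no-match': P(plant 1) = 0.3·0.7792 / (0.3·0.7792 + 0.5·0.2208) ≈ 0.6792
After a quality check='pass': P(plant 1) = 0.35·0.6792 / (0.35·0.6792 + 0.75·0.3208) ≈ 0.4969
After a trace-element assay='no-match': P(plant 1) = 0.3·0.4969 / (0.3·0.4969 + 0.5·0.5031) ≈ 0.3721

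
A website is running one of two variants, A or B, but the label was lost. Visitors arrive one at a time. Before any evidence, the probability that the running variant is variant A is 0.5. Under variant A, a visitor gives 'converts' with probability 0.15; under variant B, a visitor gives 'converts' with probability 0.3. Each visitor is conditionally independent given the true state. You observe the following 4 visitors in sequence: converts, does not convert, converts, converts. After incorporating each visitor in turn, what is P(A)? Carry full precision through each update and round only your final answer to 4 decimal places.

0.1318

After 'converts': P(A) = 0.15·0.5000 / (0.15·0.5000 + 0.3·0.5000) ≈ 0.3333
After 'does not convert': P(A) = 0.85·0.3333 / (0.85·0.3333 + 0.7·0.6667) ≈ 0.3778
After 'converts': P(A) = 0.15·0.3778 / (0.15·0.3778 + 0.3·0.6222) ≈ 0.2329
After 'converts': P(A) = 0.15·0.2329 / (0.15·0.2329 + 0.3·0.7671) ≈ 0.1318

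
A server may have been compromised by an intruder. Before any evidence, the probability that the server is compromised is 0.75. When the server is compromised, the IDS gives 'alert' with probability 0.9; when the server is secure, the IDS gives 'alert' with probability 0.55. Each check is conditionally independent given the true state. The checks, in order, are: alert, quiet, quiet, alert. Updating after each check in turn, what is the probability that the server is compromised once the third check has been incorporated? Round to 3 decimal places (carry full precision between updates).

0.195

After 'alert': P(compromised) = 0.9·0.7500 / (0.9·0.7500 + 0.55·0.2500) ≈ 0.8308
After 'quiet': P(compromised) = 0.1·0.8308 / (0.1·0.8308 + 0.45·0.1692) ≈ 0.5217
After 'quiet': P(compromised) = 0.1·0.5217 / (0.1·0.5217 + 0.45·0.4783) ≈ 0.1951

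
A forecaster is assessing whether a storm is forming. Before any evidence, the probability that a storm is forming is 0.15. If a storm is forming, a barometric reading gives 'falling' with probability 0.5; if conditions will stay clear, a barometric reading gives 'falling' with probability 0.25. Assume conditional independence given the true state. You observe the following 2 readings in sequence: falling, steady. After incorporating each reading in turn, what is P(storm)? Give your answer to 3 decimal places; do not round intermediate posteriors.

Each posterior becomes the prior for the next update.
After 'falling': P(storm) = 0.5·0.1500 / (0.5·0.1500 + 0.25·0.8500) ≈ 0.2609
After 'steady': P(storm) = 0.5·0.2609 / (0.5·0.2609 + 0.75·0.7391) ≈ 0.1905

0.190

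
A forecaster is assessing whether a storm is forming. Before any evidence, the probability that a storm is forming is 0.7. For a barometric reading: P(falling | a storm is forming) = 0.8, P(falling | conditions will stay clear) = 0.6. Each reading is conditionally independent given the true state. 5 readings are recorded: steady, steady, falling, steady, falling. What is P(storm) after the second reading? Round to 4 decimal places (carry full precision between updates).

Apply Bayes' rule sequentially, carrying P(storm) forward.
After 'steady': P(storm) = 0.2·0.7000 / (0.2·0.7000 + 0.4·0.3000) ≈ 0.5385
After 'steady': P(storm) = 0.2·0.5385 / (0.2·0.5385 + 0.4·0.4615) ≈ 0.3684

0.3684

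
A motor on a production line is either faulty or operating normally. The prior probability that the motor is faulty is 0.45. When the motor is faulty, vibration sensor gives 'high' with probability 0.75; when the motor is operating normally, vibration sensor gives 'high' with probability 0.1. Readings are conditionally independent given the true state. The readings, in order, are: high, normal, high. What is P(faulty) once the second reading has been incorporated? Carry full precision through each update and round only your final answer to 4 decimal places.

0.6303

After 'high': P(faulty) = 0.75·0.4500 / (0.75·0.4500 + 0.1·0.5500) ≈ 0.8599
After 'normal': P(faulty) = 0.25·0.8599 / (0.25·0.8599 + 0.9·0.1401) ≈ 0.6303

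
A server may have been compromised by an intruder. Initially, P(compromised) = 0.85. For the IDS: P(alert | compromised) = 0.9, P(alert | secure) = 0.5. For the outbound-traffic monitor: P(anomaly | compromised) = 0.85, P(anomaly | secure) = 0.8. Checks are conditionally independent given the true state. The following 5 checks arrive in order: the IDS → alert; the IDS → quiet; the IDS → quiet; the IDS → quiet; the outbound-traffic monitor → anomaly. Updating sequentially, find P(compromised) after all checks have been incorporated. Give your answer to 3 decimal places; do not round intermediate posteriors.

0.080

After the IDS='alert': P(compromised) = 0.9·0.8500 / (0.9·0.8500 + 0.5·0.1500) ≈ 0.9107
After the IDS='quiet': P(compromised) = 0.1·0.9107 / (0.1·0.9107 + 0.5·0.0893) ≈ 0.6711
After the IDS='quiet': P(compromised) = 0.1·0.6711 / (0.1·0.6711 + 0.5·0.3289) ≈ 0.2898
After the IDS='quiet': P(compromised) = 0.1·0.2898 / (0.1·0.2898 + 0.5·0.7102) ≈ 0.0754
After the outbound-traffic monitor='anomaly': P(compromised) = 0.85·0.0754 / (0.85·0.0754 + 0.8·0.9246) ≈ 0.0798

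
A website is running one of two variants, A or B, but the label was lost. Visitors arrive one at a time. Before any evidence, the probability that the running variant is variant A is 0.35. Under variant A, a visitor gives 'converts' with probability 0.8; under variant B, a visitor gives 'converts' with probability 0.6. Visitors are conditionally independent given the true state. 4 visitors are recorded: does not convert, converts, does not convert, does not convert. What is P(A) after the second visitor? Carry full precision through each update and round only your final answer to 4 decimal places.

0.2642

Apply Bayes' rule sequentially, carrying P(A) forward.
After 'does not convert': P(A) = 0.2·0.3500 / (0.2·0.3500 + 0.4·0.6500) ≈ 0.2121
After 'converts': P(A) = 0.8·0.2121 / (0.8·0.2121 + 0.6·0.7879) ≈ 0.2642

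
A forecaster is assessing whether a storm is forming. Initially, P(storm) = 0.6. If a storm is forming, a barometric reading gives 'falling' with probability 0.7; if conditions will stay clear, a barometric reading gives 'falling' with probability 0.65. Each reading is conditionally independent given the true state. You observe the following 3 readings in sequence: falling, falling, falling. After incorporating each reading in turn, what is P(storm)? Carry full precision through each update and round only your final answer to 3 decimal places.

0.652

Each posterior becomes the prior for the next update.
After 'falling': P(storm) = 0.7·0.6000 / (0.7·0.6000 + 0.65·0.4000) ≈ 0.6176
After 'falling': P(storm) = 0.7·0.6176 / (0.7·0.6176 + 0.65·0.3824) ≈ 0.6350
After 'falling': P(storm) = 0.7·0.6350 / (0.7·0.6350 + 0.65·0.3650) ≈ 0.6520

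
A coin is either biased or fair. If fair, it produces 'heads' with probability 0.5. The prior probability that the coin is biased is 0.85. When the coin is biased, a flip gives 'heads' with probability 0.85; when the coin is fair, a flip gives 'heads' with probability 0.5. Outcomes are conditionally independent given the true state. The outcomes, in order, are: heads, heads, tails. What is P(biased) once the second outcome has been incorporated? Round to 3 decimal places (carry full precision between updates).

After 'heads': P(biased) = 0.85·0.8500 / (0.85·0.8500 + 0.5·0.1500) ≈ 0.9060
After 'heads': P(biased) = 0.85·0.9060 / (0.85·0.9060 + 0.5·0.0940) ≈ 0.9425

0.942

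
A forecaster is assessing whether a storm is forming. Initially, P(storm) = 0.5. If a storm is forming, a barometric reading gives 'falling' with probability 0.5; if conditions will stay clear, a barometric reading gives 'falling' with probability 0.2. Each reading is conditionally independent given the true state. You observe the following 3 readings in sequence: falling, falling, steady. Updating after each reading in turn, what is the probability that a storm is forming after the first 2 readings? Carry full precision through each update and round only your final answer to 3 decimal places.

Each posterior becomes the prior for the next update.
After 'falling': P(storm) = 0.5·0.5000 / (0.5·0.5000 + 0.2·0.5000) ≈ 0.7143
After 'falling': P(storm) = 0.5·0.7143 / (0.5·0.7143 + 0.2·0.2857) ≈ 0.8621

0.862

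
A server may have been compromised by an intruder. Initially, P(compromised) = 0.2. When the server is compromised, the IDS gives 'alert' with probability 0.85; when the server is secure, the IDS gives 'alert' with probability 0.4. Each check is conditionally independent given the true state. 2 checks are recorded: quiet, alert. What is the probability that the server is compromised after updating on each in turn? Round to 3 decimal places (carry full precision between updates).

0.117

After 'quiet': P(compromised) = 0.15·0.2000 / (0.15·0.2000 + 0.6·0.8000) ≈ 0.0588
After 'alert': P(compromised) = 0.85·0.0588 / (0.85·0.0588 + 0.4·0.9412) ≈ 0.1172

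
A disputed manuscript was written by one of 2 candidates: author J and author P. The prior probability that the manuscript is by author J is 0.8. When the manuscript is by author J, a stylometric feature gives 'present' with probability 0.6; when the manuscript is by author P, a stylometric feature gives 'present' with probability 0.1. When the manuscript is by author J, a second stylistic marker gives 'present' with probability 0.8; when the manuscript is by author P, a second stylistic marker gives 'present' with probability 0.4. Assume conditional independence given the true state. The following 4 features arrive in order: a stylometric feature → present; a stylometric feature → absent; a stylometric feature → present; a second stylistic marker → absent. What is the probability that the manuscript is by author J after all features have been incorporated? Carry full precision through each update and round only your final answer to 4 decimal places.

0.9552

After a stylometric feature='present': P(author J) = 0.6·0.8000 / (0.6·0.8000 + 0.1·0.2000) ≈ 0.9600
After a stylometric feature='absent': P(author J) = 0.4·0.9600 / (0.4·0.9600 + 0.9·0.0400) ≈ 0.9143
After a stylometric feature='present': P(author J) = 0.6·0.9143 / (0.6·0.9143 + 0.1·0.0857) ≈ 0.9846
After a second stylistic marker='absent': P(author J) = 0.2·0.9846 / (0.2·0.9846 + 0.6·0.0154) ≈ 0.9552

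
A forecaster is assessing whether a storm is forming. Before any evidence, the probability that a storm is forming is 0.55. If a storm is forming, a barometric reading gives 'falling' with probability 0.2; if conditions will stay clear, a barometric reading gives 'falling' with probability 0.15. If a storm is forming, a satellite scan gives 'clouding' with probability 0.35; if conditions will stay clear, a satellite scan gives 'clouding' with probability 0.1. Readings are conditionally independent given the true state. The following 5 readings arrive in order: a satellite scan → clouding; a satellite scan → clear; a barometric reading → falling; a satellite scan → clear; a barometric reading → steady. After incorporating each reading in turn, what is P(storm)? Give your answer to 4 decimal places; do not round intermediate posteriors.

0.7368

After a satellite scan='clouding': P(storm) = 0.35·0.5500 / (0.35·0.5500 + 0.1·0.4500) ≈ 0.8105
After a satellite scan='clear': P(storm) = 0.65·0.8105 / (0.65·0.8105 + 0.9·0.1895) ≈ 0.7555
After a barometric reading='falling': P(storm) = 0.2·0.7555 / (0.2·0.7555 + 0.15·0.2445) ≈ 0.8047
After a satellite scan='clear': P(storm) = 0.65·0.8047 / (0.65·0.8047 + 0.9·0.1953) ≈ 0.7484
After a barometric reading='steady': P(storm) = 0.8·0.7484 / (0.8·0.7484 + 0.85·0.2516) ≈ 0.7368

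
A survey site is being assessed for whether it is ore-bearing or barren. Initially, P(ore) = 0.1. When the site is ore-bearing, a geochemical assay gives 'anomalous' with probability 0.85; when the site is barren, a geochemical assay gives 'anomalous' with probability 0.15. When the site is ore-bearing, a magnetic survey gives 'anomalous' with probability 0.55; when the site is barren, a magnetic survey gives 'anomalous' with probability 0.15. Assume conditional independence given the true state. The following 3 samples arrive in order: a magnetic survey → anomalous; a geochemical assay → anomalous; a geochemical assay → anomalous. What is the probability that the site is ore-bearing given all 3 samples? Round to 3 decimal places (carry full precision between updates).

After a magnetic survey='anomalous': P(ore) = 0.55·0.1000 / (0.55·0.1000 + 0.15·0.9000) ≈ 0.2895
After a geochemical assay='anomalous': P(ore) = 0.85·0.2895 / (0.85·0.2895 + 0.15·0.7105) ≈ 0.6978
After a geochemical assay='anomalous': P(ore) = 0.85·0.6978 / (0.85·0.6978 + 0.15·0.3022) ≈ 0.9290

0.929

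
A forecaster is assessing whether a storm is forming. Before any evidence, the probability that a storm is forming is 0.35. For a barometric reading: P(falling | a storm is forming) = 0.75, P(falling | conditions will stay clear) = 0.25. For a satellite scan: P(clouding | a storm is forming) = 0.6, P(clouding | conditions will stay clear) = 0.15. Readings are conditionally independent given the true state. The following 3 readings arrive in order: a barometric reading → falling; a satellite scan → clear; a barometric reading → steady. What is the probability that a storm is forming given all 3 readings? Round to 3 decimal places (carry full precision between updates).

After a barometric reading='falling': P(storm) = 0.75·0.3500 / (0.75·0.3500 + 0.25·0.6500) ≈ 0.6176
After a satellite scan='clear': P(storm) = 0.4·0.6176 / (0.4·0.6176 + 0.85·0.3824) ≈ 0.4319
After a barometric reading='steady': P(storm) = 0.25·0.4319 / (0.25·0.4319 + 0.75·0.5681) ≈ 0.2022

0.202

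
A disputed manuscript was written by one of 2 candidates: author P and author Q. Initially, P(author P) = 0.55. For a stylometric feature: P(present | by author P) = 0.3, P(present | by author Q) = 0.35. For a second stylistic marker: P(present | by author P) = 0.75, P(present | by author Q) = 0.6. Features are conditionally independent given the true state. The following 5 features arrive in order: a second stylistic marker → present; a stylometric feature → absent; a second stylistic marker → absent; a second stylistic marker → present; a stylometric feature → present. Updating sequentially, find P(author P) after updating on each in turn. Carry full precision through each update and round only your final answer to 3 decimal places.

Apply Bayes' rule sequentially, carrying P(author P) forward.
After a second stylistic marker='present': P(author P) = 0.75·0.5500 / (0.75·0.5500 + 0.6·0.4500) ≈ 0.6044
After a stylometric feature='absent': P(author P) = 0.7·0.6044 / (0.7·0.6044 + 0.65·0.3956) ≈ 0.6220
After a second stylistic marker='absent': P(author P) = 0.25·0.6220 / (0.25·0.6220 + 0.4·0.3780) ≈ 0.5070
After a second stylistic marker='present': P(author P) = 0.75·0.5070 / (0.75·0.5070 + 0.6·0.4930) ≈ 0.5624
After a stylometric feature='present': P(author P) = 0.3·0.5624 / (0.3·0.5624 + 0.35·0.4376) ≈ 0.5242

0.524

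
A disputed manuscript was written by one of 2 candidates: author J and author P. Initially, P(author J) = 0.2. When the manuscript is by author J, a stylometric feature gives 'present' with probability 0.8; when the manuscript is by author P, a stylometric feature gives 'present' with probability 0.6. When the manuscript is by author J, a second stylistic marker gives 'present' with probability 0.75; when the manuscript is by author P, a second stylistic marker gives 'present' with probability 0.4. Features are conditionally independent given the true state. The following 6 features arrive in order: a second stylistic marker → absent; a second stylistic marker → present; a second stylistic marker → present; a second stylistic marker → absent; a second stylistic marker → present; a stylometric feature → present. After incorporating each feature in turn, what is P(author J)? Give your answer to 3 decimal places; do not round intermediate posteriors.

After a second stylistic marker='absent': P(author J) = 0.25·0.2000 / (0.25·0.2000 + 0.6·0.8000) ≈ 0.0943
After a second stylistic marker='present': P(author J) = 0.75·0.0943 / (0.75·0.0943 + 0.4·0.9057) ≈ 0.1634
After a second stylistic marker='present': P(author J) = 0.75·0.1634 / (0.75·0.1634 + 0.4·0.8366) ≈ 0.2680
After a second stylistic marker='absent': P(author J) = 0.25·0.2680 / (0.25·0.2680 + 0.6·0.7320) ≈ 0.1324
After a second stylistic marker='present': P(author J) = 0.75·0.1324 / (0.75·0.1324 + 0.4·0.8676) ≈ 0.2225
After a stylometric feature='present': P(author J) = 0.8·0.2225 / (0.8·0.2225 + 0.6·0.7775) ≈ 0.2761

0.276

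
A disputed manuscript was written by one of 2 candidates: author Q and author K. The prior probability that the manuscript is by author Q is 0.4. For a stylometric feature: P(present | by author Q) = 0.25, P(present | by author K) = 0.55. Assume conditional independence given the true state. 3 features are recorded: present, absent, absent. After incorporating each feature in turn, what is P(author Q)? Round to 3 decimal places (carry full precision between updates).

After 'present': P(author Q) = 0.25·0.4000 / (0.25·0.4000 + 0.55·0.6000) ≈ 0.2326
After 'absent': P(author Q) = 0.75·0.2326 / (0.75·0.2326 + 0.45·0.7674) ≈ 0.3356
After 'absent': P(author Q) = 0.75·0.3356 / (0.75·0.3356 + 0.45·0.6644) ≈ 0.4570

0.457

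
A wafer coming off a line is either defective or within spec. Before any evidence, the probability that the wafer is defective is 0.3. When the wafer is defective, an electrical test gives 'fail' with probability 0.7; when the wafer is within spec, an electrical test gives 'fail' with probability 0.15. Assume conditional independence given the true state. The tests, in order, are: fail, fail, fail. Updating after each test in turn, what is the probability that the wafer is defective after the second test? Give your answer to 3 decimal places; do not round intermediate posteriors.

Apply Bayes' rule sequentially, carrying P(defective) forward.
After 'fail': P(defective) = 0.7·0.3000 / (0.7·0.3000 + 0.15·0.7000) ≈ 0.6667
After 'fail': P(defective) = 0.7·0.6667 / (0.7·0.6667 + 0.15·0.3333) ≈ 0.9032

0.903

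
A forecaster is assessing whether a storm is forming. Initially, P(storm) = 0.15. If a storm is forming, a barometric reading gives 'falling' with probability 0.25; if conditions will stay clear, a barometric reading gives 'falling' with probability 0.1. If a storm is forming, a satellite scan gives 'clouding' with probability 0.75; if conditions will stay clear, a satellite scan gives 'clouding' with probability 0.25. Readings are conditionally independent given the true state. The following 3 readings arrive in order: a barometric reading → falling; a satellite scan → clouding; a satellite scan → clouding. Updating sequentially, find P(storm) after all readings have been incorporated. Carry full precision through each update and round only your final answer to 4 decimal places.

0.7988

After a barometric reading='falling': P(storm) = 0.25·0.1500 / (0.25·0.1500 + 0.1·0.8500) ≈ 0.3061
After a satellite scan='clouding': P(storm) = 0.75·0.3061 / (0.75·0.3061 + 0.25·0.6939) ≈ 0.5696
After a satellite scan='clouding': P(storm) = 0.75·0.5696 / (0.75·0.5696 + 0.25·0.4304) ≈ 0.7988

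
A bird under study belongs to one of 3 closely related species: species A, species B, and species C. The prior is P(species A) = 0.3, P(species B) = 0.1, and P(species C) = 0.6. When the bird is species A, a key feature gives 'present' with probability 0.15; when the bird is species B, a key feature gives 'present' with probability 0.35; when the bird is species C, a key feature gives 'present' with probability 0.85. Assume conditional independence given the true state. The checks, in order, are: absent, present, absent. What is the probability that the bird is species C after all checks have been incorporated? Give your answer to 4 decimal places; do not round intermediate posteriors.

0.1952

Apply Bayes' rule sequentially, carrying P(species C) forward.
After 'absent': normaliser = 0.85·0.3000 + 0.65·0.1000 + 0.15·0.6000; P(species A) ≈ 0.6220, P(species B) ≈ 0.1585, P(species C) ≈ 0.2195
After 'present': normaliser = 0.15·0.6220 + 0.35·0.1585 + 0.85·0.2195; P(species A) ≈ 0.2782, P(species B) ≈ 0.1655, P(species C) ≈ 0.5564
After 'absent': normaliser = 0.85·0.2782 + 0.65·0.1655 + 0.15·0.5564; P(species A) ≈ 0.5532, P(species B) ≈ 0.2516, P(species C) ≈ 0.1952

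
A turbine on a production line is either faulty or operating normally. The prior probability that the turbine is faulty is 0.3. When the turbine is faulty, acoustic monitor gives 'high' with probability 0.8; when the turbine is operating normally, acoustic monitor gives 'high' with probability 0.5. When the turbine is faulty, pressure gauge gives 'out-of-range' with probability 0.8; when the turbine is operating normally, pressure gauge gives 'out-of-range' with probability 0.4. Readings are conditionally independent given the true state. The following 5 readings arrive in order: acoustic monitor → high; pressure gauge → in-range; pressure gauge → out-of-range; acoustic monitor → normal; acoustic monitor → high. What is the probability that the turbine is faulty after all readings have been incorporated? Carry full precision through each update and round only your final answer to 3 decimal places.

0.226

After acoustic monitor='high': P(faulty) = 0.8·0.3000 / (0.8·0.3000 + 0.5·0.7000) ≈ 0.4068
After pressure gauge='in-range': P(faulty) = 0.2·0.4068 / (0.2·0.4068 + 0.6·0.5932) ≈ 0.1860
After pressure gauge='out-of-range': P(faulty) = 0.8·0.1860 / (0.8·0.1860 + 0.4·0.8140) ≈ 0.3137
After acoustic monitor='normal': P(faulty) = 0.2·0.3137 / (0.2·0.3137 + 0.5·0.6863) ≈ 0.1546
After acoustic monitor='high': P(faulty) = 0.8·0.1546 / (0.8·0.1546 + 0.5·0.8454) ≈ 0.2263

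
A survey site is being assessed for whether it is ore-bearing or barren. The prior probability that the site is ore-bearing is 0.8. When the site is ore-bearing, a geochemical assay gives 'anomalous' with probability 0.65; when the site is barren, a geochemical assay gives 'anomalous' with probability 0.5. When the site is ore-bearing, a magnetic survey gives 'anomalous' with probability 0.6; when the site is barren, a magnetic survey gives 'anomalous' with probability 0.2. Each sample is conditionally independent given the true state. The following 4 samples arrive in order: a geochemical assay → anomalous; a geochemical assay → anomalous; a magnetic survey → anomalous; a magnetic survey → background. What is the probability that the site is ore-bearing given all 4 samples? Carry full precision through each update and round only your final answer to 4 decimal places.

Each posterior becomes the prior for the next update.
After a geochemical assay='anomalous': P(ore) = 0.65·0.8000 / (0.65·0.8000 + 0.5·0.2000) ≈ 0.8387
After a geochemical assay='anomalous': P(ore) = 0.65·0.8387 / (0.65·0.8387 + 0.5·0.1613) ≈ 0.8711
After a magnetic survey='anomalous': P(ore) = 0.6·0.8711 / (0.6·0.8711 + 0.2·0.1289) ≈ 0.9530
After a magnetic survey='background': P(ore) = 0.4·0.9530 / (0.4·0.9530 + 0.8·0.0470) ≈ 0.9102

0.9102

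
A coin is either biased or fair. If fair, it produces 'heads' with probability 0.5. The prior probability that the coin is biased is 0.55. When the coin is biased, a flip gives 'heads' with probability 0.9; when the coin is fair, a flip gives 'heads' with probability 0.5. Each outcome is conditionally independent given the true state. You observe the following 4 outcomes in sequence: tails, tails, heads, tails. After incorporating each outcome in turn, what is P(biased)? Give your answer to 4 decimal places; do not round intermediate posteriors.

0.0173

After 'tails': P(biased) = 0.1·0.5500 / (0.1·0.5500 + 0.5·0.4500) ≈ 0.1964
After 'tails': P(biased) = 0.1·0.1964 / (0.1·0.1964 + 0.5·0.8036) ≈ 0.0466
After 'heads': P(biased) = 0.9·0.0466 / (0.9·0.0466 + 0.5·0.9534) ≈ 0.0809
After 'tails': P(biased) = 0.1·0.0809 / (0.1·0.0809 + 0.5·0.9191) ≈ 0.0173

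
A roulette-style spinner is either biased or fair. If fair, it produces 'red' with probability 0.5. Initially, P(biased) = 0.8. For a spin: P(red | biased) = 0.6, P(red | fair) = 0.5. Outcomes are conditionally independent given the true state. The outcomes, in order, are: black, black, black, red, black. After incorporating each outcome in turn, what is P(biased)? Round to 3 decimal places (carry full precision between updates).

0.663

Each posterior becomes the prior for the next update.
After 'black': P(biased) = 0.4·0.8000 / (0.4·0.8000 + 0.5·0.2000) ≈ 0.7619
After 'black': P(biased) = 0.4·0.7619 / (0.4·0.7619 + 0.5·0.2381) ≈ 0.7191
After 'black': P(biased) = 0.4·0.7191 / (0.4·0.7191 + 0.5·0.2809) ≈ 0.6719
After 'red': P(biased) = 0.6·0.6719 / (0.6·0.6719 + 0.5·0.3281) ≈ 0.7108
After 'black': P(biased) = 0.4·0.7108 / (0.4·0.7108 + 0.5·0.2892) ≈ 0.6629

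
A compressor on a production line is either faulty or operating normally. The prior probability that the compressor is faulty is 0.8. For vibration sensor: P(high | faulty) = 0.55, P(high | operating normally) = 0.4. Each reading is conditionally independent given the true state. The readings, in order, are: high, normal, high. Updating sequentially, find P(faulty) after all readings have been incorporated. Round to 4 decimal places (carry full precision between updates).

After 'high': P(faulty) = 0.55·0.8000 / (0.55·0.8000 + 0.4·0.2000) ≈ 0.8462
After 'normal': P(faulty) = 0.45·0.8462 / (0.45·0.8462 + 0.6·0.1538) ≈ 0.8049
After 'high': P(faulty) = 0.55·0.8049 / (0.55·0.8049 + 0.4·0.1951) ≈ 0.8501

0.8501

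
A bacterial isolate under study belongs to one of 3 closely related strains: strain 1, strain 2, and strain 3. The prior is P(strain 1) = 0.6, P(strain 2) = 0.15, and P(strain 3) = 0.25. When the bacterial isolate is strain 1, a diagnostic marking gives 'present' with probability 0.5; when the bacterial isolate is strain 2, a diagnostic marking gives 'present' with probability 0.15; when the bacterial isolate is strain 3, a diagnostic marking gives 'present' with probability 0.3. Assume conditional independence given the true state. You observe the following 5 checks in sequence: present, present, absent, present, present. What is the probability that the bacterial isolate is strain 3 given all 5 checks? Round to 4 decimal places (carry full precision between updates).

0.0701

Each posterior becomes the prior for the next update.
After 'present': normaliser = 0.5·0.6000 + 0.15·0.1500 + 0.3·0.2500; P(strain 1) ≈ 0.7547, P(strain 2) ≈ 0.0566, P(strain 3) ≈ 0.1887
After 'present': normaliser = 0.5·0.7547 + 0.15·0.0566 + 0.3·0.1887; P(strain 1) ≈ 0.8529, P(strain 2) ≈ 0.0192, P(strain 3) ≈ 0.1279
After 'absent': normaliser = 0.5·0.8529 + 0.85·0.0192 + 0.7·0.1279; P(strain 1) ≈ 0.8011, P(strain 2) ≈ 0.0306, P(strain 3) ≈ 0.1682
After 'present': normaliser = 0.5·0.8011 + 0.15·0.0306 + 0.3·0.1682; P(strain 1) ≈ 0.8791, P(strain 2) ≈ 0.0101, P(strain 3) ≈ 0.1108
After 'present': normaliser = 0.5·0.8791 + 0.15·0.0101 + 0.3·0.1108; P(strain 1) ≈ 0.9267, P(strain 2) ≈ 0.0032, P(strain 3) ≈ 0.0701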